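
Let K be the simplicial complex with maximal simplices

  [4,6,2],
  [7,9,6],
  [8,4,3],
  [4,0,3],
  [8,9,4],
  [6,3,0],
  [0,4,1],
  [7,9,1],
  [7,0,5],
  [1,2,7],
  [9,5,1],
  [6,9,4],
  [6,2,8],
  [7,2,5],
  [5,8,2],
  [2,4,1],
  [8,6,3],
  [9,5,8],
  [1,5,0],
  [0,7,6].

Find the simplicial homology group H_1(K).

H_1 = Z ⊕ Z/2.

K has 10 vertices, 30 edges, 20 triangles.
rank ∂_1 = 9, rank ∂_2 = 20 ⇒ b_1 = 30 − 9 − 20 = 1; ∂_2 has invariant factor(s) [2] giving torsion. So H_1 = Z ⊕ Z/2.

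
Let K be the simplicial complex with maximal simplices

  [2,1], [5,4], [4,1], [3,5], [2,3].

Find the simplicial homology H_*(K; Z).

We work with the vertex ordering 1 < 2 < 3 < 4 < 5. The simplices of K, each written with vertices in increasing order, are:

  0-simplices (5): [1], [2], [3], [4], [5]
  1-simplices (5): [1,2], [1,4], [2,3], [3,5], [4,5]

so the chain groups are C_0 ≅ Z^5, C_1 ≅ Z^5.

∂_1: C_1 → C_0 sends each edge [p,q] (with p < q) to q − p. For instance
  ∂[4,5] = [5] − [4].
This gives a 5×5 integer matrix of rank 4; reducing to Smith normal form yields diagonal entries (1,1,1,1).

Now H_k = ker ∂_k / im ∂_{k+1}, so:

  H_0: rank C_0 − rank ∂_1 = 5 − 4 = 1, and the invariant factors of ∂_1 are all 1, so H_0 ≅ Z.
  H_1: rank ker ∂_1 − rank ∂_2 = (5 − 4) − 0 = 1, and there is no ∂_2, so H_1 ≅ Z.

(K is a triangulation of the circle S^1.)

H_0 = Z,  H_1 = Z.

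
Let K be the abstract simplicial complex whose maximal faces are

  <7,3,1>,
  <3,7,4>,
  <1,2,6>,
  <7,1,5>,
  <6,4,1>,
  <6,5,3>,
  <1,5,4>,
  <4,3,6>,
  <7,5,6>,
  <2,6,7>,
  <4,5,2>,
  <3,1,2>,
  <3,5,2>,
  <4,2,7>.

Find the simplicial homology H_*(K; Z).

H_0 = Z,  H_1 = Z^2,  H_2 = Z.

Fix the vertex order 1 < 2 < 3 < 4 < 5 < 6 < 7 and write every simplex with vertices in increasing order. Then dim K = 2 and the simplices of K are:

  0-simplices (7): [1], [2], [3], [4], [5], [6], [7]
  1-simplices (21): [1,2], [1,3], [1,4], [1,5], [1,6], [1,7], [2,3], [2,4], [2,5], [2,6], [2,7], [3,4], [3,5], [3,6], [3,7], [4,5], [4,6], [4,7], [5,6], [5,7], [6,7]
  2-simplices (14): [1,2,3], [1,2,6], [1,3,7], [1,4,5], [1,4,6], [1,5,7], [2,3,5], [2,4,5], [2,4,7], [2,6,7], [3,4,6], [3,4,7], [3,5,6], [5,6,7]

giving chain groups C_0 ≅ Z^7, C_1 ≅ Z^21, C_2 ≅ Z^14.

Boundary ∂_1: C_1 → C_0 is given by ∂[p,q] = [q] − [p].
The resulting 7×21 matrix has rank 6, and its Smith normal form has invariant factors (1,1,1,1,1,1).

The boundary map ∂_2: C_2 → C_1 maps a triangle to the signed sum of its edges. For instance
  ∂[3,4,6] = [4,6] − [3,6] + [3,4],
  ∂[1,2,6] = [2,6] − [1,6] + [1,2].
As a 21×14 matrix over Z this has rank 13, with invariant factors (1,1,1,1,1,1,1,1,1,1,1,1,1).

Now H_k = ker ∂_k / im ∂_{k+1}, so:

  H_0: rank C_0 − rank ∂_1 = 7 − 6 = 1, and the invariant factors of ∂_1 are all 1, so H_0 = Z.
  H_1: rank ker ∂_1 − rank ∂_2 = (21 − 6) − 13 = 2, and the invariant factors of ∂_2 are all 1, so H_1 = Z^2.
  H_2: rank ker ∂_2 − rank ∂_3 = (14 − 13) − 0 = 1, and there is no ∂_3, so H_2 = Z.

(K is a triangulation of the torus T^2.)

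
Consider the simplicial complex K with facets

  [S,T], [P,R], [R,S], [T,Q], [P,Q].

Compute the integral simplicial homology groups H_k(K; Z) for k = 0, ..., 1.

H_0 = Z,  H_1 = Z.

Order the vertices as P < Q < R < S < T. Listing each simplex with vertices in this order, K has dimension 1 with simplices:

  0-simplices (5): P, Q, R, S, T
  1-simplices (5): PQ, PR, QT, RS, ST

Hence C_0 ≅ Z^5, C_1 ≅ Z^5.

Boundary ∂_1: C_1 → C_0 maps an edge to its endpoints' difference, ∂[p,q] = q − p. For instance
  ∂PQ = Q − P.
This gives a 5×5 integer matrix of rank 4; reducing to Smith normal form yields diagonal entries (1,1,1,1).

Reading off H_k = ker ∂_k / im ∂_{k+1}:

  H_0: rank C_0 − rank ∂_1 = 5 − 4 = 1, and the invariant factors of ∂_1 are all 1, so H_0 = Z.
  H_1: rank ker ∂_1 − rank ∂_2 = (5 − 4) − 0 = 1, and there is no ∂_2, so H_1 = Z.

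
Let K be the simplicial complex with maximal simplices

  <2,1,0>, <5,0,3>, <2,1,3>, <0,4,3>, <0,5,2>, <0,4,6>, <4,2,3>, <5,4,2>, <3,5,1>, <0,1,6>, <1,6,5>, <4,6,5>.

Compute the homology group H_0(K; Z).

H_0 = Z.

Take the total order 0 < 1 < 2 < 3 < 4 < 5 < 6 on the vertex set. Then K (dimension 2) consists of the simplices:

  0-simplices (7): [0], [1], [2], [3], [4], [5], [6]
  1-simplices (18): [0,1], [0,2], [0,3], [0,4], [0,5], [0,6], [1,2], [1,3], [1,5], [1,6], [2,3], [2,4], [2,5], [3,4], [3,5], [4,5], [4,6], [5,6]
  2-simplices (12): [0,1,2], [0,1,6], [0,2,5], [0,3,4], [0,3,5], [0,4,6], [1,2,3], [1,3,5], [1,5,6], [2,3,4], [2,4,5], [4,5,6]

giving chain groups C_0 ≅ Z^7, C_1 ≅ Z^18, C_2 ≅ Z^12.

∂_1: C_1 → C_0 maps an edge to its endpoints' difference, ∂[p,q] = q − p.
As a 7×18 matrix over Z this has rank 6, with invariant factors (1,1,1,1,1,1).

Boundary ∂_2: C_2 → C_1 sends each 2-simplex [p,q,r] to [q,r] − [p,r] + [p,q]. For instance
  ∂[1,3,5] = [3,5] − [1,5] + [1,3],
  ∂[4,5,6] = [5,6] − [4,6] + [4,5].
This gives a 18×12 integer matrix of rank 12; reducing to Smith normal form yields diagonal entries (1,1,1,1,1,1,1,1,1,1,1,2).

Now H_k = ker ∂_k / im ∂_{k+1}, so:

  H_0: rank C_0 − rank ∂_1 = 7 − 6 = 1, and the invariant factors of ∂_1 are all 1, so H_0 ≅ Z.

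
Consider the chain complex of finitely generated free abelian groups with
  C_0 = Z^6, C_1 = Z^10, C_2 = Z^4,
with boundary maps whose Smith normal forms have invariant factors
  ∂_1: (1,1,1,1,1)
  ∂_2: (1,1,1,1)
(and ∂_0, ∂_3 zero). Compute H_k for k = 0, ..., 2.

H_0 ≅ Z,  H_1 ≅ Z,  H_2 = 0.

H_0: b_0 = 6 − 0 − 5 = 1; torsion from ∂_1 factors > 1: none. So H_0 ≅ Z.
H_1: b_1 = 10 − 5 − 4 = 1; torsion from ∂_2 factors > 1: none. So H_1 ≅ Z.
H_2: b_2 = 4 − 4 − 0 = 0; torsion from ∂_3 factors > 1: none. So H_2 ≅ 0.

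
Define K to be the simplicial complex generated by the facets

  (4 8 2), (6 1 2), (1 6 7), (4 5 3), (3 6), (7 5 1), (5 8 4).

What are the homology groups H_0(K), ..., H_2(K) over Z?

H_0 = Z,  H_1 = Z^2,  H_2 = 0.

Fix the vertex order 1 < 2 < 3 < 4 < 5 < 6 < 7 < 8 and write every simplex with vertices in increasing order. Then dim K = 2 and the simplices of K are:

  0-simplices (8): [1], [2], [3], [4], [5], [6], [7], [8]
  1-simplices (15): [1,2], [1,5], [1,6], [1,7], [2,4], [2,6], [2,8], [3,4], [3,5], [3,6], [4,5], [4,8], [5,7], [5,8], [6,7]
  2-simplices (6): [1,2,6], [1,5,7], [1,6,7], [2,4,8], [3,4,5], [4,5,8]

Hence C_0 ≅ Z^8, C_1 ≅ Z^15, C_2 ≅ Z^6.

The boundary map ∂_1: C_1 → C_0 is given by ∂[p,q] = [q] − [p].
As a 8×15 matrix over Z this has rank 7, with invariant factors (1,1,1,1,1,1,1).

Boundary ∂_2: C_2 → C_1 sends each 2-simplex [p,q,r] to [q,r] − [p,r] + [p,q]. For instance
  ∂[3,4,5] = [4,5] − [3,5] + [3,4],
  ∂[2,4,8] = [4,8] − [2,8] + [2,4].
As a 15×6 matrix over Z this has rank 6, with invariant factors (1,1,1,1,1,1).

Computing H_k = (kernel of ∂_k) / (image of ∂_{k+1}):

  H_0: rank C_0 − rank ∂_1 = 8 − 7 = 1, and the invariant factors of ∂_1 are all 1, so H_0 ≅ Z.
  H_1: rank ker ∂_1 − rank ∂_2 = (15 − 7) − 6 = 2, and the invariant factors of ∂_2 are all 1, so H_1 ≅ Z^2.
  H_2: rank ker ∂_2 − rank ∂_3 = (6 − 6) − 0 = 0, and there is no ∂_3, so H_2 ≅ 0.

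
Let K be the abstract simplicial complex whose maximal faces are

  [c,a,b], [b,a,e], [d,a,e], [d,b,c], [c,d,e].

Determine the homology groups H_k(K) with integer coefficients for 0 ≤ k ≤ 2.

H_0 ≅ Z,  H_1 ≅ Z,  H_2 = 0.

We work with the vertex ordering a < b < c < d < e. The simplices of K, each written with vertices in increasing order, are:

  0-simplices (5): a, b, c, d, e
  1-simplices (10): ab, ac, ad, ae, bc, bd, be, cd, ce, de
  2-simplices (5): abc, abe, ade, bcd, cde

Hence C_0 ≅ Z^5, C_1 ≅ Z^10, C_2 ≅ Z^5.

The boundary map ∂_1: C_1 → C_0 sends each edge [p,q] (with p < q) to q − p. For instance
  ∂ae = e − a.
As a 5×10 matrix over Z this has rank 4, with invariant factors (1,1,1,1).

Boundary ∂_2: C_2 → C_1 maps a triangle to the signed sum of its edges. For instance
  ∂abe = be − ae + ab,
  ∂ade = de − ae + ad.
The 10×5 boundary matrix has rank 5 and Smith normal form diag(1,1,1,1,1).

Computing H_k = (kernel of ∂_k) / (image of ∂_{k+1}):

  H_0: rank C_0 − rank ∂_1 = 5 − 4 = 1, and the invariant factors of ∂_1 are all 1, so H_0 ≅ Z.
  H_1: rank ker ∂_1 − rank ∂_2 = (10 − 4) − 5 = 1, and the invariant factors of ∂_2 are all 1, so H_1 ≅ Z.
  H_2: rank ker ∂_2 − rank ∂_3 = (5 − 5) − 0 = 0, and there is no ∂_3, so H_2 ≅ 0.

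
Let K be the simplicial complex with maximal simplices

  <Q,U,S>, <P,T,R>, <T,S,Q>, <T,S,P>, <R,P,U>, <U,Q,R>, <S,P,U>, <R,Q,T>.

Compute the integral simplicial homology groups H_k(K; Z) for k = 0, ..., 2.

We work with the vertex ordering P < Q < R < S < T < U. The simplices of K, each written with vertices in increasing order, are:

  0-simplices (6): P, Q, R, S, T, U
  1-simplices (12): PR, PS, PT, PU, QR, QS, QT, QU, RT, RU, ST, SU
  2-simplices (8): PRT, PRU, PST, PSU, QRT, QRU, QST, QSU

so the chain groups are C_0 ≅ Z^6, C_1 ≅ Z^12, C_2 ≅ Z^8.

∂_1: C_1 → C_0 maps an edge to its endpoints' difference, ∂[p,q] = q − p. For instance
  ∂PU = U − P.
The 6×12 boundary matrix has rank 5 and Smith normal form diag(1,1,1,1,1).

Boundary ∂_2: C_2 → C_1 sends each 2-simplex [p,q,r] to [q,r] − [p,r] + [p,q]. For instance
  ∂QRT = RT − QT + QR,
  ∂PSU = SU − PU + PS.
As a 12×8 matrix over Z this has rank 7, with invariant factors (1,1,1,1,1,1,1).

Computing H_k = (kernel of ∂_k) / (image of ∂_{k+1}):

  H_0: rank C_0 − rank ∂_1 = 6 − 5 = 1, and the invariant factors of ∂_1 are all 1, so H_0 = Z.
  H_1: rank ker ∂_1 − rank ∂_2 = (12 − 5) − 7 = 0, and the invariant factors of ∂_2 are all 1, so H_1 = 0.
  H_2: rank ker ∂_2 − rank ∂_3 = (8 − 7) − 0 = 1, and there is no ∂_3, so H_2 = Z.

H_0 ≅ Z,  H_1 = 0,  H_2 ≅ Z.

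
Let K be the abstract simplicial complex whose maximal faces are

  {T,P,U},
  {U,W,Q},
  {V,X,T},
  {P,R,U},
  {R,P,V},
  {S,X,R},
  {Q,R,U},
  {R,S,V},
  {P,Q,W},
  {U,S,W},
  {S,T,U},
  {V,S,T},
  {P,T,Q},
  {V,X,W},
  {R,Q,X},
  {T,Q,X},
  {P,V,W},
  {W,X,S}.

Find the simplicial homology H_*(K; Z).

H_0 ≅ Z,  H_1 ≅ Z ⊕ Z_2,  H_2 = 0.

We work with the vertex ordering P < Q < R < S < T < U < V < W < X. The simplices of K, each written with vertices in increasing order, are:

  0-simplices (9): P, Q, R, S, T, U, V, W, X
  1-simplices (27): PQ, PR, PT, PU, PV, PW, QR, QT, QU, QW, QX, RS, RU, RV, RX, ST, SU, SV, SW, SX, TU, TV, TX, UW, VW, VX, WX
  2-simplices (18): PQT, PQW, PRU, PRV, PTU, PVW, QRU, QRX, QTX, QUW, RSV, RSX, STU, STV, SUW, SWX, TVX, VWX

so the chain groups are C_0 ≅ Z^9, C_1 ≅ Z^27, C_2 ≅ Z^18.

∂_1: C_1 → C_0 sends each edge [p,q] (with p < q) to q − p.
As a 9×27 matrix over Z this has rank 8, with invariant factors (1,1,1,1,1,1,1,1).

The boundary map ∂_2: C_2 → C_1 sends each 2-simplex [p,q,r] to [q,r] − [p,r] + [p,q]. For instance
  ∂QTX = TX − QX + QT,
  ∂RSX = SX − RX + RS.
The resulting 27×18 matrix has rank 18, and its Smith normal form has invariant factors (1,1,1,1,1,1,1,1,1,1,1,1,1,1,1,1,1,2).

Now H_k = ker ∂_k / im ∂_{k+1}, so:

  H_0: rank C_0 − rank ∂_1 = 9 − 8 = 1, and the invariant factors of ∂_1 are all 1, so H_0 = Z.
  H_1: rank ker ∂_1 − rank ∂_2 = (27 − 8) − 18 = 1, and ∂_2 has invariant factor 2 > 1, so H_1 = Z ⊕ Z_2.
  H_2: rank ker ∂_2 − rank ∂_3 = (18 − 18) − 0 = 0, and there is no ∂_3, so H_2 = 0.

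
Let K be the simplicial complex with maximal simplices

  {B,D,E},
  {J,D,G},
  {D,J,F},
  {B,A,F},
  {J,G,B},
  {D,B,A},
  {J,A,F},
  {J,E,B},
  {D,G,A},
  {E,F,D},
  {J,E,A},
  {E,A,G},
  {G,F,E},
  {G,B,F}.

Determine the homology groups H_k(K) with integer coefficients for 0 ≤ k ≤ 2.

H_0 ≅ Z,  H_1 ≅ Z^2,  H_2 ≅ Z.

K has 7 vertices, 21 edges, 14 triangles.
rank ∂_0 = 0, rank ∂_1 = 6 ⇒ b_0 = 7 − 0 − 6 = 1; all invariant factors of ∂_1 are 1 so no torsion. So H_0 ≅ Z.
rank ∂_1 = 6, rank ∂_2 = 13 ⇒ b_1 = 21 − 6 − 13 = 2; all invariant factors of ∂_2 are 1 so no torsion. So H_1 ≅ Z^2.
rank ∂_2 = 13, rank ∂_3 = 0 ⇒ b_2 = 14 − 13 − 0 = 1. So H_2 ≅ Z.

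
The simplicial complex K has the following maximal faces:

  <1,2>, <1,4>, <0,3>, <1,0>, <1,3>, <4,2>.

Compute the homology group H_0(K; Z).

H_0 ≅ Z.

K has 5 vertices, 6 edges.
rank ∂_0 = 0, rank ∂_1 = 4 ⇒ b_0 = 5 − 0 − 4 = 1; all invariant factors of ∂_1 are 1 so no torsion. So H_0 ≅ Z.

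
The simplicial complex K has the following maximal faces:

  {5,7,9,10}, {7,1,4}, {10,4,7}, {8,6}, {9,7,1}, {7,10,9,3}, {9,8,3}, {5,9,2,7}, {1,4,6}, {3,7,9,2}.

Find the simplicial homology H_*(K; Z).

We work with the vertex ordering 1 < 2 < 3 < 4 < 5 < 6 < 7 < 8 < 9 < 10. The simplices of K, each written with vertices in increasing order, are:

  0-simplices (10): [1], [2], [3], [4], [5], [6], [7], [8], [9], [10]
  1-simplices (23): (23 of them)
  2-simplices (17): [1,4,6], [1,4,7], [1,7,9], [2,3,7], [2,3,9], [2,5,7], [2,5,9], [2,7,9], [3,7,9], [3,7,10], [3,8,9], [3,9,10], [4,7,10], [5,7,9], [5,7,10], [5,9,10], [7,9,10]
  3-simplices (4): [2,3,7,9], [2,5,7,9], [3,7,9,10], [5,7,9,10]

giving chain groups C_0 ≅ Z^10, C_1 ≅ Z^23, C_2 ≅ Z^17, C_3 ≅ Z^4.

The boundary map ∂_1: C_1 → C_0 is given by ∂[p,q] = [q] − [p].
The 10×23 boundary matrix has rank 9 and Smith normal form diag(1,1,1,1,1,1,1,1,1).

Boundary ∂_2: C_2 → C_1 acts by ∂[p,q,r] = [q,r] − [p,r] + [p,q]. For instance
  ∂[5,9,10] = [9,10] − [5,10] + [5,9],
  ∂[1,4,6] = [4,6] − [1,6] + [1,4].
The 23×17 boundary matrix has rank 13 and Smith normal form diag(1,1,1,1,1,1,1,1,1,1,1,1,1).

∂_3: C_3 → C_2 sends each 3-simplex σ to the alternating sum Σ_i (−1)^i (σ with its i-th vertex removed). For instance
  ∂[5,7,9,10] = [7,9,10] − [5,9,10] + [5,7,10] − [5,7,9],
  ∂[3,7,9,10] = [7,9,10] − [3,9,10] + [3,7,10] − [3,7,9].
This gives a 17×4 integer matrix of rank 4; reducing to Smith normal form yields diagonal entries (1,1,1,1).

From H_k ≅ ker(∂_k) / im(∂_{k+1}) we obtain:

  H_0: rank C_0 − rank ∂_1 = 10 − 9 = 1, and the invariant factors of ∂_1 are all 1, so H_0 = Z.
  H_1: rank ker ∂_1 − rank ∂_2 = (23 − 9) − 13 = 1, and the invariant factors of ∂_2 are all 1, so H_1 = Z.
  H_2: rank ker ∂_2 − rank ∂_3 = (17 − 13) − 4 = 0, and the invariant factors of ∂_3 are all 1, so H_2 = 0.
  H_3: rank ker ∂_3 − rank ∂_4 = (4 − 4) − 0 = 0, and there is no ∂_4, so H_3 = 0.

H_0 = Z,  H_1 = Z,  H_2 = 0,  H_3 = 0.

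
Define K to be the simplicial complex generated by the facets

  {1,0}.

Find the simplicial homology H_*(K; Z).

Take the total order 0 < 1 on the vertex set. Then K (dimension 1) consists of the simplices:

  0-simplices (2): [0], [1]
  1-simplices (1): [0,1]

Hence C_0 ≅ Z^2, C_1 ≅ Z^1.

Boundary ∂_1: C_1 → C_0 maps an edge to its endpoints' difference, ∂[p,q] = q − p. For instance
  ∂[0,1] = [1] − [0].
This gives a 2×1 integer matrix of rank 1; reducing to Smith normal form yields diagonal entries (1).

Computing H_k = (kernel of ∂_k) / (image of ∂_{k+1}):

  H_0: rank C_0 − rank ∂_1 = 2 − 1 = 1, and the invariant factors of ∂_1 are all 1, so H_0 ≅ Z.
  H_1: rank ker ∂_1 − rank ∂_2 = (1 − 1) − 0 = 0, and there is no ∂_2, so H_1 ≅ 0.

(K is a triangulation of the 1-simplex.)

H_0 ≅ Z,  H_1 = 0.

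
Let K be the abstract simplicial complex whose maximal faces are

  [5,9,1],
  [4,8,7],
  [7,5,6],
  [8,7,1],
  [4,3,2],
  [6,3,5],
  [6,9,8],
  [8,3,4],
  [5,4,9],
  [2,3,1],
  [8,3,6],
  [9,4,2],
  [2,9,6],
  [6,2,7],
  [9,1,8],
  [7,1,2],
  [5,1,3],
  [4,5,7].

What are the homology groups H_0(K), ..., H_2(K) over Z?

H_0 ≅ Z,  H_1 ≅ Z^2,  H_2 ≅ Z.

Take the total order 1 < 2 < 3 < 4 < 5 < 6 < 7 < 8 < 9 on the vertex set. Then K (dimension 2) consists of the simplices:

  0-simplices (9): [1], [2], [3], [4], [5], [6], [7], [8], [9]
  1-simplices (27): (27 of them)
  2-simplices (18): [1,2,3], [1,2,7], [1,3,5], [1,5,9], [1,7,8], [1,8,9], [2,3,4], [2,4,9], [2,6,7], [2,6,9], [3,4,8], [3,5,6], [3,6,8], [4,5,7], [4,5,9], [4,7,8], [5,6,7], [6,8,9]

giving chain groups C_0 ≅ Z^9, C_1 ≅ Z^27, C_2 ≅ Z^18.

Boundary ∂_1: C_1 → C_0 sends each edge [p,q] (with p < q) to q − p.
The 9×27 boundary matrix has rank 8 and Smith normal form diag(1,1,1,1,1,1,1,1).

Boundary ∂_2: C_2 → C_1 maps a triangle to the signed sum of its edges. For instance
  ∂[1,2,7] = [2,7] − [1,7] + [1,2],
  ∂[3,6,8] = [6,8] − [3,8] + [3,6].
The resulting 27×18 matrix has rank 17, and its Smith normal form has invariant factors (1,1,1,1,1,1,1,1,1,1,1,1,1,1,1,1,1).

Now H_k = ker ∂_k / im ∂_{k+1}, so:

  H_0: rank C_0 − rank ∂_1 = 9 − 8 = 1, and the invariant factors of ∂_1 are all 1, so H_0 = Z.
  H_1: rank ker ∂_1 − rank ∂_2 = (27 − 8) − 17 = 2, and the invariant factors of ∂_2 are all 1, so H_1 = Z^2.
  H_2: rank ker ∂_2 − rank ∂_3 = (18 − 17) − 0 = 1, and there is no ∂_3, so H_2 = Z.

As a check, the Euler characteristic is 9 − 27 + 18 = 0, which agrees with 1 − 2 + 1 = 0.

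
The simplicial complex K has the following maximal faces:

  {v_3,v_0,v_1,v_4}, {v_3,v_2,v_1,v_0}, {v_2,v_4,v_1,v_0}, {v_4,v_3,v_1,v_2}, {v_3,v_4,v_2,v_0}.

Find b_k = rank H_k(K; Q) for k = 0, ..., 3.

b_0 = 1, b_1 = 0, b_2 = 0, b_3 = 1.

K has 5 vertices, 10 edges, 10 triangles, 5 3-simplices.
rank ∂_0 = 0, rank ∂_1 = 4 ⇒ b_0 = 5 − 0 − 4 = 1; all invariant factors of ∂_1 are 1 so no torsion. So H_0 = Z.
rank ∂_1 = 4, rank ∂_2 = 6 ⇒ b_1 = 10 − 4 − 6 = 0; all invariant factors of ∂_2 are 1 so no torsion. So H_1 = 0.
rank ∂_2 = 6, rank ∂_3 = 4 ⇒ b_2 = 10 − 6 − 4 = 0; all invariant factors of ∂_3 are 1 so no torsion. So H_2 = 0.
rank ∂_3 = 4, rank ∂_4 = 0 ⇒ b_3 = 5 − 4 − 0 = 1. So H_3 = Z.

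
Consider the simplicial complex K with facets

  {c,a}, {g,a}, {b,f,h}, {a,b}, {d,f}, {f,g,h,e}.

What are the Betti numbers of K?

Take the total order a < b < c < d < e < f < g < h on the vertex set. Then K (dimension 3) consists of the simplices:

  0-simplices (8): a, b, c, d, e, f, g, h
  1-simplices (12): ab, ac, ag, bf, bh, df, ef, eg, eh, fg, fh, gh
  2-simplices (5): bfh, efg, efh, egh, fgh
  3-simplices (1): efgh

giving chain groups C_0 ≅ Z^8, C_1 ≅ Z^12, C_2 ≅ Z^5, C_3 ≅ Z^1.

Boundary ∂_1: C_1 → C_0 is given by ∂[p,q] = [q] − [p].
The 8×12 boundary matrix has rank 7 and Smith normal form diag(1,1,1,1,1,1,1).

∂_2: C_2 → C_1 maps a triangle to the signed sum of its edges. For instance
  ∂fgh = gh − fh + fg,
  ∂egh = gh − eh + eg.
As a 12×5 matrix over Z this has rank 4, with invariant factors (1,1,1,1).

The boundary map ∂_3: C_3 → C_2 sends each 3-simplex σ to the alternating sum Σ_i (−1)^i (σ with its i-th vertex removed). For instance
  ∂efgh = fgh − egh + efh − efg.
The resulting 5×1 matrix has rank 1, and its Smith normal form has invariant factors (1).

Now H_k = ker ∂_k / im ∂_{k+1}, so:

  H_0: rank C_0 − rank ∂_1 = 8 − 7 = 1, and the invariant factors of ∂_1 are all 1, so H_0 ≅ Z.
  H_1: rank ker ∂_1 − rank ∂_2 = (12 − 7) − 4 = 1, and the invariant factors of ∂_2 are all 1, so H_1 ≅ Z.
  H_2: rank ker ∂_2 − rank ∂_3 = (5 − 4) − 1 = 0, and the invariant factors of ∂_3 are all 1, so H_2 ≅ 0.
  H_3: rank ker ∂_3 − rank ∂_4 = (1 − 1) − 0 = 0, and there is no ∂_4, so H_3 ≅ 0.

Hence the Betti numbers are b_0 = 1, b_1 = 1, b_2 = 0, b_3 = 0.

b_0 = 1, b_1 = 1, b_2 = 0, b_3 = 0.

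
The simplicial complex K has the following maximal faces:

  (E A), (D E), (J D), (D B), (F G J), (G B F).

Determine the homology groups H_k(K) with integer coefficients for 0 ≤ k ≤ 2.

H_0 = Z,  H_1 = Z,  H_2 = 0.

K has 7 vertices, 9 edges, 2 triangles.
rank ∂_0 = 0, rank ∂_1 = 6 ⇒ b_0 = 7 − 0 − 6 = 1; all invariant factors of ∂_1 are 1 so no torsion. So H_0 ≅ Z.
rank ∂_1 = 6, rank ∂_2 = 2 ⇒ b_1 = 9 − 6 − 2 = 1; all invariant factors of ∂_2 are 1 so no torsion. So H_1 ≅ Z.
rank ∂_2 = 2, rank ∂_3 = 0 ⇒ b_2 = 2 − 2 − 0 = 0. So H_2 ≅ 0.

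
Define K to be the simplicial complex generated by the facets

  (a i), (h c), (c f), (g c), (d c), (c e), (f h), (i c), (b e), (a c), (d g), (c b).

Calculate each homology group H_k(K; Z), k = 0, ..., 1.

We work with the vertex ordering a < b < c < d < e < f < g < h < i. The simplices of K, each written with vertices in increasing order, are:

  0-simplices (9): a, b, c, d, e, f, g, h, i
  1-simplices (12): ac, ai, bc, be, cd, ce, cf, cg, ch, ci, dg, fh

giving chain groups C_0 ≅ Z^9, C_1 ≅ Z^12.

∂_1: C_1 → C_0 is given by ∂[p,q] = [q] − [p]. For instance
  ∂fh = h − f.
The 9×12 boundary matrix has rank 8 and Smith normal form diag(1,1,1,1,1,1,1,1).

From H_k ≅ ker(∂_k) / im(∂_{k+1}) we obtain:

  H_0: rank C_0 − rank ∂_1 = 9 − 8 = 1, and the invariant factors of ∂_1 are all 1, so H_0 = Z.
  H_1: rank ker ∂_1 − rank ∂_2 = (12 − 8) − 0 = 4, and there is no ∂_2, so H_1 = Z^4.

H_0 ≅ Z,  H_1 ≅ Z^4.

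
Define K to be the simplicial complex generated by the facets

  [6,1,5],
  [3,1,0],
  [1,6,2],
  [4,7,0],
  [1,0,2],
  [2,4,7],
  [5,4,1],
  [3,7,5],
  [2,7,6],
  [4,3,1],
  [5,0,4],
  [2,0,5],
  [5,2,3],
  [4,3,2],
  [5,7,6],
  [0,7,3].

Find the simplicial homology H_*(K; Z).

H_0 = Z,  H_1 = Z^2,  H_2 = Z.

Order the vertices as 0 < 1 < 2 < 3 < 4 < 5 < 6 < 7. Listing each simplex with vertices in this order, K has dimension 2 with simplices:

  0-simplices (8): [0], [1], [2], [3], [4], [5], [6], [7]
  1-simplices (24): (24 of them)
  2-simplices (16): [0,1,2], [0,1,3], [0,2,5], [0,3,7], [0,4,5], [0,4,7], [1,2,6], [1,3,4], [1,4,5], [1,5,6], [2,3,4], [2,3,5], [2,4,7], [2,6,7], [3,5,7], [5,6,7]

giving chain groups C_0 ≅ Z^8, C_1 ≅ Z^24, C_2 ≅ Z^16.

Boundary ∂_1: C_1 → C_0 is given by ∂[p,q] = [q] − [p].
The 8×24 boundary matrix has rank 7 and Smith normal form diag(1,1,1,1,1,1,1).

The boundary map ∂_2: C_2 → C_1 maps a triangle to the signed sum of its edges. For instance
  ∂[1,4,5] = [4,5] − [1,5] + [1,4],
  ∂[0,4,5] = [4,5] − [0,5] + [0,4].
As a 24×16 matrix over Z this has rank 15, with invariant factors (1,1,1,1,1,1,1,1,1,1,1,1,1,1,1).

Reading off H_k = ker ∂_k / im ∂_{k+1}:

  H_0: rank C_0 − rank ∂_1 = 8 − 7 = 1, and the invariant factors of ∂_1 are all 1, so H_0 ≅ Z.
  H_1: rank ker ∂_1 − rank ∂_2 = (24 − 7) − 15 = 2, and the invariant factors of ∂_2 are all 1, so H_1 ≅ Z^2.
  H_2: rank ker ∂_2 − rank ∂_3 = (16 − 15) − 0 = 1, and there is no ∂_3, so H_2 ≅ Z.

(K is a triangulation of the torus T^2.)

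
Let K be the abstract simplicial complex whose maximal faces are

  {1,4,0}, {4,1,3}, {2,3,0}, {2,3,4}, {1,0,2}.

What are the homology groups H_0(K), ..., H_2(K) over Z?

Take the total order 0 < 1 < 2 < 3 < 4 on the vertex set. Then K (dimension 2) consists of the simplices:

  0-simplices (5): [0], [1], [2], [3], [4]
  1-simplices (10): [0,1], [0,2], [0,3], [0,4], [1,2], [1,3], [1,4], [2,3], [2,4], [3,4]
  2-simplices (5): [0,1,2], [0,1,4], [0,2,3], [1,3,4], [2,3,4]

so the chain groups are C_0 ≅ Z^5, C_1 ≅ Z^10, C_2 ≅ Z^5.

∂_1: C_1 → C_0 sends each edge [p,q] (with p < q) to q − p.
The resulting 5×10 matrix has rank 4, and its Smith normal form has invariant factors (1,1,1,1).

The boundary map ∂_2: C_2 → C_1 maps a triangle to the signed sum of its edges. For instance
  ∂[0,2,3] = [2,3] − [0,3] + [0,2],
  ∂[2,3,4] = [3,4] − [2,4] + [2,3].
As a 10×5 matrix over Z this has rank 5, with invariant factors (1,1,1,1,1).

Now H_k = ker ∂_k / im ∂_{k+1}, so:

  H_0: rank C_0 − rank ∂_1 = 5 − 4 = 1, and the invariant factors of ∂_1 are all 1, so H_0 = Z.
  H_1: rank ker ∂_1 − rank ∂_2 = (10 − 4) − 5 = 1, and the invariant factors of ∂_2 are all 1, so H_1 = Z.
  H_2: rank ker ∂_2 − rank ∂_3 = (5 − 5) − 0 = 0, and there is no ∂_3, so H_2 = 0.

As a check, the Euler characteristic is 5 − 10 + 5 = 0, which agrees with 1 − 1 + 0 = 0.

H_0 = Z,  H_1 = Z,  H_2 = 0.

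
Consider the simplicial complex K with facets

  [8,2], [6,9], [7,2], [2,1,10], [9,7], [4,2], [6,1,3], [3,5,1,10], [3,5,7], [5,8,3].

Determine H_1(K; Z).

H_1 ≅ Z^3.

We work with the vertex ordering 1 < 2 < 3 < 4 < 5 < 6 < 7 < 8 < 9 < 10. The simplices of K, each written with vertices in increasing order, are:

  0-simplices (10): [1], [2], [3], [4], [5], [6], [7], [8], [9], [10]
  1-simplices (19): [1,2], [1,3], [1,5], [1,6], [1,10], [2,4], [2,7], [2,8], [2,10], [3,5], [3,6], [3,7], [3,8], [3,10], [5,7], [5,8], [5,10], [6,9], [7,9]
  2-simplices (8): [1,2,10], [1,3,5], [1,3,6], [1,3,10], [1,5,10], [3,5,7], [3,5,8], [3,5,10]
  3-simplices (1): [1,3,5,10]

Hence C_0 ≅ Z^10, C_1 ≅ Z^19, C_2 ≅ Z^8, C_3 ≅ Z^1.

The boundary map ∂_1: C_1 → C_0 maps an edge to its endpoints' difference, ∂[p,q] = q − p.
As a 10×19 matrix over Z this has rank 9, with invariant factors (1,1,1,1,1,1,1,1,1).

∂_2: C_2 → C_1 maps a triangle to the signed sum of its edges. For instance
  ∂[1,3,10] = [3,10] − [1,10] + [1,3],
  ∂[3,5,10] = [5,10] − [3,10] + [3,5].
This gives a 19×8 integer matrix of rank 7; reducing to Smith normal form yields diagonal entries (1,1,1,1,1,1,1).

∂_3: C_3 → C_2 sends each 3-simplex σ to the alternating sum Σ_i (−1)^i (σ with its i-th vertex removed). For instance
  ∂[1,3,5,10] = [3,5,10] − [1,5,10] + [1,3,10] − [1,3,5].
The resulting 8×1 matrix has rank 1, and its Smith normal form has invariant factors (1).

Now H_k = ker ∂_k / im ∂_{k+1}, so:

  H_1: rank ker ∂_1 − rank ∂_2 = (19 − 9) − 7 = 3, and the invariant factors of ∂_2 are all 1, so H_1 = Z^3.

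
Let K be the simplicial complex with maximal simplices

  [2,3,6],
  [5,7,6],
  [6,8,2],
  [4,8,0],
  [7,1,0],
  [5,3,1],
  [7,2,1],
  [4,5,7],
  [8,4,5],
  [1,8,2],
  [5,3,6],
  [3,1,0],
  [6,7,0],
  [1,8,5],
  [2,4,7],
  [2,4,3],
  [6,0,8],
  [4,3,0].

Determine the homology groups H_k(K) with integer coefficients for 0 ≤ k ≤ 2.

H_0 = Z,  H_1 = Z^2,  H_2 = Z.

Fix the vertex order 0 < 1 < 2 < 3 < 4 < 5 < 6 < 7 < 8 and write every simplex with vertices in increasing order. Then dim K = 2 and the simplices of K are:

  0-simplices (9): [0], [1], [2], [3], [4], [5], [6], [7], [8]
  1-simplices (27): (27 of them)
  2-simplices (18): [0,1,3], [0,1,7], [0,3,4], [0,4,8], [0,6,7], [0,6,8], [1,2,7], [1,2,8], [1,3,5], [1,5,8], [2,3,4], [2,3,6], [2,4,7], [2,6,8], [3,5,6], [4,5,7], [4,5,8], [5,6,7]

giving chain groups C_0 ≅ Z^9, C_1 ≅ Z^27, C_2 ≅ Z^18.

The boundary map ∂_1: C_1 → C_0 sends each edge [p,q] (with p < q) to q − p.
The 9×27 boundary matrix has rank 8 and Smith normal form diag(1,1,1,1,1,1,1,1).

∂_2: C_2 → C_1 sends each 2-simplex [p,q,r] to [q,r] − [p,r] + [p,q]. For instance
  ∂[4,5,8] = [5,8] − [4,8] + [4,5],
  ∂[4,5,7] = [5,7] − [4,7] + [4,5].
The 27×18 boundary matrix has rank 17 and Smith normal form diag(1,1,1,1,1,1,1,1,1,1,1,1,1,1,1,1,1).

Reading off H_k = ker ∂_k / im ∂_{k+1}:

  H_0: rank C_0 − rank ∂_1 = 9 − 8 = 1, and the invariant factors of ∂_1 are all 1, so H_0 = Z.
  H_1: rank ker ∂_1 − rank ∂_2 = (27 − 8) − 17 = 2, and the invariant factors of ∂_2 are all 1, so H_1 = Z^2.
  H_2: rank ker ∂_2 − rank ∂_3 = (18 − 17) − 0 = 1, and there is no ∂_3, so H_2 = Z.

As a check, the Euler characteristic is 9 − 27 + 18 = 0, which agrees with 1 − 2 + 1 = 0.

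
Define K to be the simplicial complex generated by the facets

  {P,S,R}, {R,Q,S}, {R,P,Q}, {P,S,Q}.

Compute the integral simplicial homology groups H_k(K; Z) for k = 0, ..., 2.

H_0 = Z,  H_1 = 0,  H_2 = Z.

Take the total order P < Q < R < S on the vertex set. Then K (dimension 2) consists of the simplices:

  0-simplices (4): P, Q, R, S
  1-simplices (6): PQ, PR, PS, QR, QS, RS
  2-simplices (4): PQR, PQS, PRS, QRS

Hence C_0 ≅ Z^4, C_1 ≅ Z^6, C_2 ≅ Z^4.

The boundary map ∂_1: C_1 → C_0 sends each edge [p,q] (with p < q) to q − p. For instance
  ∂PS = S − P.
As a 4×6 matrix over Z this has rank 3, with invariant factors (1,1,1).

Boundary ∂_2: C_2 → C_1 maps a triangle to the signed sum of its edges. For instance
  ∂PRS = RS − PS + PR,
  ∂QRS = RS − QS + QR.
The resulting 6×4 matrix has rank 3, and its Smith normal form has invariant factors (1,1,1).

Computing H_k = (kernel of ∂_k) / (image of ∂_{k+1}):

  H_0: rank C_0 − rank ∂_1 = 4 − 3 = 1, and the invariant factors of ∂_1 are all 1, so H_0 ≅ Z.
  H_1: rank ker ∂_1 − rank ∂_2 = (6 − 3) − 3 = 0, and the invariant factors of ∂_2 are all 1, so H_1 ≅ 0.
  H_2: rank ker ∂_2 − rank ∂_3 = (4 − 3) − 0 = 1, and there is no ∂_3, so H_2 ≅ Z.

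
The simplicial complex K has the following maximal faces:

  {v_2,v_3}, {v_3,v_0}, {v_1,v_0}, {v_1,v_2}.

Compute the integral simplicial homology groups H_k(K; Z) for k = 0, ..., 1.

H_0 = Z,  H_1 = Z.

Order the vertices as v_0 < v_1 < v_2 < v_3. Listing each simplex with vertices in this order, K has dimension 1 with simplices:

  0-simplices (4): [v_0], [v_1], [v_2], [v_3]
  1-simplices (4): [v_0,v_1], [v_0,v_3], [v_1,v_2], [v_2,v_3]

Hence C_0 ≅ Z^4, C_1 ≅ Z^4.

Boundary ∂_1: C_1 → C_0 sends each edge [p,q] (with p < q) to q − p. For instance
  ∂[v_2,v_3] = [v_3] − [v_2].
As a 4×4 matrix over Z this has rank 3, with invariant factors (1,1,1).

Reading off H_k = ker ∂_k / im ∂_{k+1}:

  H_0: rank C_0 − rank ∂_1 = 4 − 3 = 1, and the invariant factors of ∂_1 are all 1, so H_0 = Z.
  H_1: rank ker ∂_1 − rank ∂_2 = (4 − 3) − 0 = 1, and there is no ∂_2, so H_1 = Z.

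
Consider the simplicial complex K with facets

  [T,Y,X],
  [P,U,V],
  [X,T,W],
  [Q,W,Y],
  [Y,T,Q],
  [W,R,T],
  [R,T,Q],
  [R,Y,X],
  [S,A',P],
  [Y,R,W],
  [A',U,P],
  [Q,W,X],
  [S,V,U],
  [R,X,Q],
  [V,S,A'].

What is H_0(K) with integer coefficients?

H_0 = Z^2.

Fix the vertex order P < Q < R < S < T < U < V < W < X < Y < A' and write every simplex with vertices in increasing order. Then dim K = 2 and the simplices of K are:

  0-simplices (11): [P], [Q], [R], [S], [T], [U], [V], [W], [X], [Y], [A']
  1-simplices (25): (25 of them)
  2-simplices (15): [P,S,A'], [P,U,V], [P,U,A'], [Q,R,T], [Q,R,X], [Q,T,Y], [Q,W,X], [Q,W,Y], [R,T,W], [R,W,Y], [R,X,Y], [S,U,V], [S,V,A'], [T,W,X], [T,X,Y]

Hence C_0 ≅ Z^11, C_1 ≅ Z^25, C_2 ≅ Z^15.

Boundary ∂_1: C_1 → C_0 sends each edge [p,q] (with p < q) to q − p. For instance
  ∂[Q,R] = [R] − [Q].
The 11×25 boundary matrix has rank 9 and Smith normal form diag(1,1,1,1,1,1,1,1,1).

Boundary ∂_2: C_2 → C_1 acts by ∂[p,q,r] = [q,r] − [p,r] + [p,q]. For instance
  ∂[S,U,V] = [U,V] − [S,V] + [S,U],
  ∂[Q,T,Y] = [T,Y] − [Q,Y] + [Q,T].
The resulting 25×15 matrix has rank 15, and its Smith normal form has invariant factors (1,1,1,1,1,1,1,1,1,1,1,1,1,1,2).

Now H_k = ker ∂_k / im ∂_{k+1}, so:

  H_0: rank C_0 − rank ∂_1 = 11 − 9 = 2, and the invariant factors of ∂_1 are all 1, so H_0 = Z^2.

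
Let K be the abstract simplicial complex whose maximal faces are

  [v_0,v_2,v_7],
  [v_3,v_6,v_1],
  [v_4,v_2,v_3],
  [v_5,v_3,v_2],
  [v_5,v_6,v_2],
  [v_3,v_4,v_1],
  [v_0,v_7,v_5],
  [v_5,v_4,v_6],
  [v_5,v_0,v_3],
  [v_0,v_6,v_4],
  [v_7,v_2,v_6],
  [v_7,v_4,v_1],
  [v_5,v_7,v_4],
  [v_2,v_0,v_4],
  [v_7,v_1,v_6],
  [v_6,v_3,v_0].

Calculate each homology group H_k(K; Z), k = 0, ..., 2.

H_0 ≅ Z,  H_1 ≅ Z^2,  H_2 ≅ Z.

Fix the vertex order v_0 < v_1 < v_2 < v_3 < v_4 < v_5 < v_6 < v_7 and write every simplex with vertices in increasing order. Then dim K = 2 and the simplices of K are:

  0-simplices (8): [v_0], [v_1], [v_2], [v_3], [v_4], [v_5], [v_6], [v_7]
  1-simplices (24): (24 of them)
  2-simplices (16): (16 of them)

Hence C_0 ≅ Z^8, C_1 ≅ Z^24, C_2 ≅ Z^16.

The boundary map ∂_1: C_1 → C_0 is given by ∂[p,q] = [q] − [p]. For instance
  ∂[v_0,v_5] = [v_5] − [v_0].
As a 8×24 matrix over Z this has rank 7, with invariant factors (1,1,1,1,1,1,1).

The boundary map ∂_2: C_2 → C_1 sends each 2-simplex [p,q,r] to [q,r] − [p,r] + [p,q]. For instance
  ∂[v_1,v_3,v_6] = [v_3,v_6] − [v_1,v_6] + [v_1,v_3],
  ∂[v_2,v_6,v_7] = [v_6,v_7] − [v_2,v_7] + [v_2,v_6].
The resulting 24×16 matrix has rank 15, and its Smith normal form has invariant factors (1,1,1,1,1,1,1,1,1,1,1,1,1,1,1).

Computing H_k = (kernel of ∂_k) / (image of ∂_{k+1}):

  H_0: rank C_0 − rank ∂_1 = 8 − 7 = 1, and the invariant factors of ∂_1 are all 1, so H_0 ≅ Z.
  H_1: rank ker ∂_1 − rank ∂_2 = (24 − 7) − 15 = 2, and the invariant factors of ∂_2 are all 1, so H_1 ≅ Z^2.
  H_2: rank ker ∂_2 − rank ∂_3 = (16 − 15) − 0 = 1, and there is no ∂_3, so H_2 ≅ Z.

As a check, the Euler characteristic is 8 − 24 + 16 = 0, which agrees with 1 − 2 + 1 = 0.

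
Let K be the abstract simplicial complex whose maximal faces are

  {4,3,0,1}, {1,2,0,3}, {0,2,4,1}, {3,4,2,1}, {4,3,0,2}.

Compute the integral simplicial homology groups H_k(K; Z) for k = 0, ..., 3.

Take the total order 0 < 1 < 2 < 3 < 4 on the vertex set. Then K (dimension 3) consists of the simplices:

  0-simplices (5): [0], [1], [2], [3], [4]
  1-simplices (10): [0,1], [0,2], [0,3], [0,4], [1,2], [1,3], [1,4], [2,3], [2,4], [3,4]
  2-simplices (10): [0,1,2], [0,1,3], [0,1,4], [0,2,3], [0,2,4], [0,3,4], [1,2,3], [1,2,4], [1,3,4], [2,3,4]
  3-simplices (5): [0,1,2,3], [0,1,2,4], [0,1,3,4], [0,2,3,4], [1,2,3,4]

Hence C_0 ≅ Z^5, C_1 ≅ Z^10, C_2 ≅ Z^10, C_3 ≅ Z^5.

∂_1: C_1 → C_0 is given by ∂[p,q] = [q] − [p]. For instance
  ∂[0,3] = [3] − [0].
The 5×10 boundary matrix has rank 4 and Smith normal form diag(1,1,1,1).

The boundary map ∂_2: C_2 → C_1 sends each 2-simplex [p,q,r] to [q,r] − [p,r] + [p,q]. For instance
  ∂[2,3,4] = [3,4] − [2,4] + [2,3],
  ∂[0,2,3] = [2,3] − [0,3] + [0,2].
The 10×10 boundary matrix has rank 6 and Smith normal form diag(1,1,1,1,1,1).

∂_3: C_3 → C_2 sends each 3-simplex σ to the alternating sum Σ_i (−1)^i (σ with its i-th vertex removed). For instance
  ∂[0,1,3,4] = [1,3,4] − [0,3,4] + [0,1,4] − [0,1,3],
  ∂[0,1,2,4] = [1,2,4] − [0,2,4] + [0,1,4] − [0,1,2].
This gives a 10×5 integer matrix of rank 4; reducing to Smith normal form yields diagonal entries (1,1,1,1).

Now H_k = ker ∂_k / im ∂_{k+1}, so:

  H_0: rank C_0 − rank ∂_1 = 5 − 4 = 1, and the invariant factors of ∂_1 are all 1, so H_0 ≅ Z.
  H_1: rank ker ∂_1 − rank ∂_2 = (10 − 4) − 6 = 0, and the invariant factors of ∂_2 are all 1, so H_1 ≅ 0.
  H_2: rank ker ∂_2 − rank ∂_3 = (10 − 6) − 4 = 0, and the invariant factors of ∂_3 are all 1, so H_2 ≅ 0.
  H_3: rank ker ∂_3 − rank ∂_4 = (5 − 4) − 0 = 1, and there is no ∂_4, so H_3 ≅ Z.

As a check, the Euler characteristic is 5 − 10 + 10 − 5 = 0, which agrees with 1 − 0 + 0 − 1 = 0.

H_0 ≅ Z,  H_1 = 0,  H_2 = 0,  H_3 ≅ Z.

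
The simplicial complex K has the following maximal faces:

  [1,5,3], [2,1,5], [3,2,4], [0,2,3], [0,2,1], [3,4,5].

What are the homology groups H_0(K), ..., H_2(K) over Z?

K has 6 vertices, 12 edges, 6 triangles.
rank ∂_0 = 0, rank ∂_1 = 5 ⇒ b_0 = 6 − 0 − 5 = 1; all invariant factors of ∂_1 are 1 so no torsion. So H_0 ≅ Z.
rank ∂_1 = 5, rank ∂_2 = 6 ⇒ b_1 = 12 − 5 − 6 = 1; all invariant factors of ∂_2 are 1 so no torsion. So H_1 ≅ Z.
rank ∂_2 = 6, rank ∂_3 = 0 ⇒ b_2 = 6 − 6 − 0 = 0. So H_2 ≅ 0.

H_0 = Z,  H_1 = Z,  H_2 = 0.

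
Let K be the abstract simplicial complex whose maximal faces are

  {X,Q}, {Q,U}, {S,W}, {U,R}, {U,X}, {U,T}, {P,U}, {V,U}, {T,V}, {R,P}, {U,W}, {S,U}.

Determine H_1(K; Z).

We work with the vertex ordering P < Q < R < S < T < U < V < W < X. The simplices of K, each written with vertices in increasing order, are:

  0-simplices (9): P, Q, R, S, T, U, V, W, X
  1-simplices (12): PR, PU, QU, QX, RU, SU, SW, TU, TV, UV, UW, UX

so the chain groups are C_0 ≅ Z^9, C_1 ≅ Z^12.

Boundary ∂_1: C_1 → C_0 maps an edge to its endpoints' difference, ∂[p,q] = q − p. For instance
  ∂SU = U − S.
As a 9×12 matrix over Z this has rank 8, with invariant factors (1,1,1,1,1,1,1,1).

From H_k ≅ ker(∂_k) / im(∂_{k+1}) we obtain:

  H_1: rank ker ∂_1 − rank ∂_2 = (12 − 8) − 0 = 4, and there is no ∂_2, so H_1 = Z^4.

(K is a triangulation of a wedge of 4 circles.)

H_1 ≅ Z^4.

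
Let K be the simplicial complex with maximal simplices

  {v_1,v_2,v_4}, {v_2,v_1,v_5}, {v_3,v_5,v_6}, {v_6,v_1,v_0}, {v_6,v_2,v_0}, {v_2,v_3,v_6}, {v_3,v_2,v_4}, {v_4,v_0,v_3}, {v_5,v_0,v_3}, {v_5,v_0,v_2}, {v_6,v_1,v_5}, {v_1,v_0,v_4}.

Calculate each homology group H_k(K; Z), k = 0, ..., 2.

H_0 = Z,  H_1 = Z_2,  H_2 = 0.

Order the vertices as v_0 < v_1 < v_2 < v_3 < v_4 < v_5 < v_6. Listing each simplex with vertices in this order, K has dimension 2 with simplices:

  0-simplices (7): [v_0], [v_1], [v_2], [v_3], [v_4], [v_5], [v_6]
  1-simplices (18): (18 of them)
  2-simplices (12): (12 of them)

Hence C_0 ≅ Z^7, C_1 ≅ Z^18, C_2 ≅ Z^12.

Boundary ∂_1: C_1 → C_0 sends each edge [p,q] (with p < q) to q − p. For instance
  ∂[v_3,v_5] = [v_5] − [v_3].
The 7×18 boundary matrix has rank 6 and Smith normal form diag(1,1,1,1,1,1).

The boundary map ∂_2: C_2 → C_1 acts by ∂[p,q,r] = [q,r] − [p,r] + [p,q]. For instance
  ∂[v_1,v_2,v_4] = [v_2,v_4] − [v_1,v_4] + [v_1,v_2],
  ∂[v_2,v_3,v_4] = [v_3,v_4] − [v_2,v_4] + [v_2,v_3].
As a 18×12 matrix over Z this has rank 12, with invariant factors (1,1,1,1,1,1,1,1,1,1,1,2).

Computing H_k = (kernel of ∂_k) / (image of ∂_{k+1}):

  H_0: rank C_0 − rank ∂_1 = 7 − 6 = 1, and the invariant factors of ∂_1 are all 1, so H_0 ≅ Z.
  H_1: rank ker ∂_1 − rank ∂_2 = (18 − 6) − 12 = 0, and ∂_2 has invariant factor 2 > 1, so H_1 ≅ Z_2.
  H_2: rank ker ∂_2 − rank ∂_3 = (12 − 12) − 0 = 0, and there is no ∂_3, so H_2 ≅ 0.

As a check, the Euler characteristic is 7 − 18 + 12 = 1, which agrees with 1 − 0 + 0 = 1.
(K is a triangulation of the real projective plane RP^2.)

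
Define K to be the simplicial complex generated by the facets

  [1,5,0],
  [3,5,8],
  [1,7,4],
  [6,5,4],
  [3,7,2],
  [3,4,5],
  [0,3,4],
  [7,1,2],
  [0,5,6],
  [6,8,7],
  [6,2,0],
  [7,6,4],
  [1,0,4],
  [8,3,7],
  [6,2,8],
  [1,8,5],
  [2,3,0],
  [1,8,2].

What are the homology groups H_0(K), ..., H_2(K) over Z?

H_0 = Z,  H_1 = Z ⊕ Z/2,  H_2 = 0.

Fix the vertex order 0 < 1 < 2 < 3 < 4 < 5 < 6 < 7 < 8 and write every simplex with vertices in increasing order. Then dim K = 2 and the simplices of K are:

  0-simplices (9): [0], [1], [2], [3], [4], [5], [6], [7], [8]
  1-simplices (27): (27 of them)
  2-simplices (18): [0,1,4], [0,1,5], [0,2,3], [0,2,6], [0,3,4], [0,5,6], [1,2,7], [1,2,8], [1,4,7], [1,5,8], [2,3,7], [2,6,8], [3,4,5], [3,5,8], [3,7,8], [4,5,6], [4,6,7], [6,7,8]

Hence C_0 ≅ Z^9, C_1 ≅ Z^27, C_2 ≅ Z^18.

Boundary ∂_1: C_1 → C_0 sends each edge [p,q] (with p < q) to q − p.
The 9×27 boundary matrix has rank 8 and Smith normal form diag(1,1,1,1,1,1,1,1).

The boundary map ∂_2: C_2 → C_1 sends each 2-simplex [p,q,r] to [q,r] − [p,r] + [p,q]. For instance
  ∂[0,2,6] = [2,6] − [0,6] + [0,2],
  ∂[4,5,6] = [5,6] − [4,6] + [4,5].
This gives a 27×18 integer matrix of rank 18; reducing to Smith normal form yields diagonal entries (1,1,1,1,1,1,1,1,1,1,1,1,1,1,1,1,1,2).

Now H_k = ker ∂_k / im ∂_{k+1}, so:

  H_0: rank C_0 − rank ∂_1 = 9 − 8 = 1, and the invariant factors of ∂_1 are all 1, so H_0 = Z.
  H_1: rank ker ∂_1 − rank ∂_2 = (27 − 8) − 18 = 1, and ∂_2 has invariant factor 2 > 1, so H_1 = Z ⊕ Z/2.
  H_2: rank ker ∂_2 − rank ∂_3 = (18 − 18) − 0 = 0, and there is no ∂_3, so H_2 = 0.

As a check, the Euler characteristic is 9 − 27 + 18 = 0, which agrees with 1 − 1 + 0 = 0.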